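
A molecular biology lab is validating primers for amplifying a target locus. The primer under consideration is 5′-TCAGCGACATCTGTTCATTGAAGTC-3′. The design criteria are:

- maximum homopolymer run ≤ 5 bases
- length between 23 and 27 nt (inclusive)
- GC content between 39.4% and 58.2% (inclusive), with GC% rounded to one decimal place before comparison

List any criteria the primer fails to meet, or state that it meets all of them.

Meets all criteria.

Base counts: A=6, T=8, G=5, C=6 (length 25).
homopolymer run: longest run = 2 ✓
length: length 25 ✓
GC content: GC 11/25 = 44.0% ✓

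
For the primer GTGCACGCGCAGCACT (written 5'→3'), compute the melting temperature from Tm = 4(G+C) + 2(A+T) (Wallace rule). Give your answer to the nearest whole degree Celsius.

Base counts: A=3, T=2, G=5, C=6 (length 16).
Tm = 2·(3+2) + 4·(5+6) = 2·5 + 4·11 = 10 + 44 = 54°C.

54°C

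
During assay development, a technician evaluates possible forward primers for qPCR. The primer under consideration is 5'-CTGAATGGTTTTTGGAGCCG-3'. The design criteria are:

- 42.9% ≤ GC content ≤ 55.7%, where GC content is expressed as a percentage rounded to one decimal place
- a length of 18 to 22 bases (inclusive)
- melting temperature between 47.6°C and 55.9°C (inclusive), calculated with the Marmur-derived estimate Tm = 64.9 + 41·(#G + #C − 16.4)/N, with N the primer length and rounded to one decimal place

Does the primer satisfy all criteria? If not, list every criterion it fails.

Base counts: A=3, T=7, G=7, C=3 (length 20).
GC content: GC 10/20 = 50.0% ✓
length: length 20 ✓
Tm: Tm = 64.9 + 41·(10 − 16.4)/20 = 51.8°C ✓

Meets all criteria.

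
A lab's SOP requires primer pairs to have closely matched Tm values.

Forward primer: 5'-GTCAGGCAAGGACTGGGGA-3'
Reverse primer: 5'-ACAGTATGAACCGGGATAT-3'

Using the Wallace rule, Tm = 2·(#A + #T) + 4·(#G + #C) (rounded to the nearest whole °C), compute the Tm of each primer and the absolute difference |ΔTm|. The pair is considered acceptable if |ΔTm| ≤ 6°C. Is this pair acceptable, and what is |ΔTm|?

|ΔTm| = 8°C; the pair is not acceptable.

Forward: A=5 T=2 G=9 C=3 → Tm = 2·7 + 4·12 = 62°C.
Reverse: A=7 T=4 G=5 C=3 → Tm = 2·11 + 4·8 = 54°C.
|ΔTm| = |62 − 54| = 8°C, > 6°C.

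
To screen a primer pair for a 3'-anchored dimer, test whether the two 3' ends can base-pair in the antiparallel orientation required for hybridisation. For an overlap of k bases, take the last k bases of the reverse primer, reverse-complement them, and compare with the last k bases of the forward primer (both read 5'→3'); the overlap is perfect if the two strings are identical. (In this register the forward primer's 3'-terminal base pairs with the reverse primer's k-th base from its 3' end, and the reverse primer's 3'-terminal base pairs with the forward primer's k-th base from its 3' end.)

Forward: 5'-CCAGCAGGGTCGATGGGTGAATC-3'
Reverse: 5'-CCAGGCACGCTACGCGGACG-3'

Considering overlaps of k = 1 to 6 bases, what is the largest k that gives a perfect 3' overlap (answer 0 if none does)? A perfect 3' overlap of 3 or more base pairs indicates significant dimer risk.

Longest perfect overlap: 1 complementary base pair; below the dimer-risk threshold (threshold 3).

Last 6 bases (5'→3') — forward …TGAATC, reverse …CGGACG.
Reverse complement of the reverse primer's last 6 bases: CGTCCG; its first k bases are the reverse complement of the reverse primer's last k bases, so a perfect k-base overlap needs the forward primer's last k bases to equal them.
Comparing (forward last k vs required): k=1: C vs C ✓; k=2: TC vs CG ✗; k=3: ATC vs CGT ✗; k=4: AATC vs CGTC ✗; k=5: GAATC vs CGTCC ✗; k=6: TGAATC vs CGTCCG ✗.
Only k = 1 is perfect, so the longest perfect 3' overlap is 1.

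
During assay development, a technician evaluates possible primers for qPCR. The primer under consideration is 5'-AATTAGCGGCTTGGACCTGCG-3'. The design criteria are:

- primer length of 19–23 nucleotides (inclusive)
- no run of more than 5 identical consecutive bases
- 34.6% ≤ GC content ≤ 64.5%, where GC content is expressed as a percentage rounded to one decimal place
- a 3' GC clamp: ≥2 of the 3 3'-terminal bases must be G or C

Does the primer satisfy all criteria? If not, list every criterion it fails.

Base counts: A=4, T=5, G=7, C=5 (length 21).
length: length 21 ✓
homopolymer run: longest run = 2 ✓
GC content: GC 12/21 = 57.1% ✓
GC clamp: 3' end GCG has 3 G/C ✓

Meets all criteria.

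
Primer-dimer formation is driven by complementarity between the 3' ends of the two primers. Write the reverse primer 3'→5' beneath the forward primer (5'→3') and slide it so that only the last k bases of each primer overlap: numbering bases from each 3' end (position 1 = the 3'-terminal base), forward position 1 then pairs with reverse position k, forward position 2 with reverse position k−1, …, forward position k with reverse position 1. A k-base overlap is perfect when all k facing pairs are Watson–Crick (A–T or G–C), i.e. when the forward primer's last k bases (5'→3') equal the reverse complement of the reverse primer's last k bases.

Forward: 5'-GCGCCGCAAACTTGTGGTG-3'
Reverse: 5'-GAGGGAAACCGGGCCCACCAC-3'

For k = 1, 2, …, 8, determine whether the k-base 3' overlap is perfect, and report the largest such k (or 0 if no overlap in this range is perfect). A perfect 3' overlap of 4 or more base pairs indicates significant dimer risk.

Last 8 bases (5'→3') — forward …TTGTGGTG, reverse …CCCACCAC.
Reverse complement of the reverse primer's last 8 bases: GTGGTGGG; its first k bases are the reverse complement of the reverse primer's last k bases, so a perfect k-base overlap needs the forward primer's last k bases to equal them.
Comparing (forward last k vs required): k=1: G vs G ✓; k=2: TG vs GT ✗; k=3: GTG vs GTG ✓; k=4: GGTG vs GTGG ✗; k=5: TGGTG vs GTGGT ✗; k=6: GTGGTG vs GTGGTG ✓; k=7: TGTGGTG vs GTGGTGG ✗; k=8: TTGTGGTG vs GTGGTGGG ✗.
Perfect overlaps at k = 1, 3, 6; the largest is 6.

Longest perfect overlap: 6 complementary base pairs; significant dimer risk (threshold 4).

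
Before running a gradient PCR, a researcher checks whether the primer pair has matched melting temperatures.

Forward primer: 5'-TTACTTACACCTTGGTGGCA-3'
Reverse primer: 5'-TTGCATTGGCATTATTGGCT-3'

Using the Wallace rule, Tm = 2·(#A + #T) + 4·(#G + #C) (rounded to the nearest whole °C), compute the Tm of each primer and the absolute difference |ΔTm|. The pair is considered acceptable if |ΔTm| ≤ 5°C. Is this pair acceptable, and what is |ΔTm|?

|ΔTm| = 2°C; the pair is acceptable.

Forward: A=4 T=7 G=4 C=5 → Tm = 2·11 + 4·9 = 58°C.
Reverse: A=3 T=9 G=5 C=3 → Tm = 2·12 + 4·8 = 56°C.
|ΔTm| = |58 − 56| = 2°C, ≤ 5°C.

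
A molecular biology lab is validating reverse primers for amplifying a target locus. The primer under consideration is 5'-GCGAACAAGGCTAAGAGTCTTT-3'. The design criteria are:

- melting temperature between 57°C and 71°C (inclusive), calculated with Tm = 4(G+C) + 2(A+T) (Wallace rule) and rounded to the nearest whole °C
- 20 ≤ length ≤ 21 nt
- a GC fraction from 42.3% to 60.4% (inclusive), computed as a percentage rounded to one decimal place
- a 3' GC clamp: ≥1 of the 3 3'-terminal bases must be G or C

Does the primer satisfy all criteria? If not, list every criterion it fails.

Base counts: A=7, T=5, G=6, C=4 (length 22).
Tm: Tm = 2·12 + 4·10 = 64°C ✓
length: length 22, outside 20–21 ✗
GC content: GC 10/22 = 45.5% ✓
GC clamp: 3' end TTT has 0 G/C, need ≥1 ✗

Fails: length, GC clamp.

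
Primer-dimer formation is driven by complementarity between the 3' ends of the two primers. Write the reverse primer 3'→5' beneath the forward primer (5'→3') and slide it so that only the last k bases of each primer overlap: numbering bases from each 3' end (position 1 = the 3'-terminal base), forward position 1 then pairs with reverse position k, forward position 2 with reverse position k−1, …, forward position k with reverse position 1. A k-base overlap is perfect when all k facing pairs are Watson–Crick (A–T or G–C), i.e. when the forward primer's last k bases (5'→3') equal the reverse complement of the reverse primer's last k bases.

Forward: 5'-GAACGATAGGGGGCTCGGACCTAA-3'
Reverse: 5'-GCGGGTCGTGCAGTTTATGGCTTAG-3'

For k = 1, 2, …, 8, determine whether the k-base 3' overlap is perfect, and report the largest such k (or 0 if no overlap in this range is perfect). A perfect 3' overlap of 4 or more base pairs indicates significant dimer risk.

Last 8 bases (5'→3') — forward …GGACCTAA, reverse …TGGCTTAG.
Reverse complement of the reverse primer's last 8 bases: CTAAGCCA; its first k bases are the reverse complement of the reverse primer's last k bases, so a perfect k-base overlap needs the forward primer's last k bases to equal them.
Comparing (forward last k vs required): k=1: A vs C ✗; k=2: AA vs CT ✗; k=3: TAA vs CTA ✗; k=4: CTAA vs CTAA ✓; k=5: CCTAA vs CTAAG ✗; k=6: ACCTAA vs CTAAGC ✗; k=7: GACCTAA vs CTAAGCC ✗; k=8: GGACCTAA vs CTAAGCCA ✗.
Only k = 4 is perfect, so the longest perfect 3' overlap is 4.

Longest perfect overlap: 4 complementary base pairs; significant dimer risk (threshold 4).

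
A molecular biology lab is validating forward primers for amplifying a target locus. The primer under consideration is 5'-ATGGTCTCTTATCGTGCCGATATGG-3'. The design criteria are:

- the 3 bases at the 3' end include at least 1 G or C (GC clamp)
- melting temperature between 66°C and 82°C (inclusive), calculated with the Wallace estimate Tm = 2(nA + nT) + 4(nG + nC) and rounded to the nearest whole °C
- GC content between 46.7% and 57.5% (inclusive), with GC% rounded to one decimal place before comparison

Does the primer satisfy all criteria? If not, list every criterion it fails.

Meets all criteria.

Base counts: A=4, T=9, G=7, C=5 (length 25).
GC clamp: 3' end TGG has 2 G/C ✓
Tm: Tm = 2·13 + 4·12 = 74°C ✓
GC content: GC 12/25 = 48.0% ✓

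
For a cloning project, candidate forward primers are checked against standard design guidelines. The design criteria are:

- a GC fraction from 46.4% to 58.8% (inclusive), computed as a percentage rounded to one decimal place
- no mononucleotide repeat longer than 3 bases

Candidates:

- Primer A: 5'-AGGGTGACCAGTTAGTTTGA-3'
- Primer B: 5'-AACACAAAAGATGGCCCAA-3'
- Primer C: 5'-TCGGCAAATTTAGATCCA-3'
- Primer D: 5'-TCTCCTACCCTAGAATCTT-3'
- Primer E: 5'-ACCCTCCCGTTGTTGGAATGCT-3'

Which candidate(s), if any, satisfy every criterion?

Primer A (20 nt, A=5 T=6 G=7 C=2): GC 9/20 = 45.0%, outside 46.4–58.8% ✗; longest run = 3 ✓ — fails.
Primer B (19 nt, A=10 T=1 G=3 C=5): GC 8/19 = 42.1%, outside 46.4–58.8% ✗; longest run = 4, exceeds 3 ✗ — fails.
Primer C (18 nt, A=6 T=5 G=3 C=4): GC 7/18 = 38.9%, outside 46.4–58.8% ✗; longest run = 3 ✓ — fails.
Primer D (19 nt, A=4 T=7 G=1 C=7): GC 8/19 = 42.1%, outside 46.4–58.8% ✗; longest run = 3 ✓ — fails.
Primer E (22 nt, A=3 T=7 G=5 C=7): GC 12/22 = 54.5% ✓; longest run = 3 ✓ — passes.

Primer E only.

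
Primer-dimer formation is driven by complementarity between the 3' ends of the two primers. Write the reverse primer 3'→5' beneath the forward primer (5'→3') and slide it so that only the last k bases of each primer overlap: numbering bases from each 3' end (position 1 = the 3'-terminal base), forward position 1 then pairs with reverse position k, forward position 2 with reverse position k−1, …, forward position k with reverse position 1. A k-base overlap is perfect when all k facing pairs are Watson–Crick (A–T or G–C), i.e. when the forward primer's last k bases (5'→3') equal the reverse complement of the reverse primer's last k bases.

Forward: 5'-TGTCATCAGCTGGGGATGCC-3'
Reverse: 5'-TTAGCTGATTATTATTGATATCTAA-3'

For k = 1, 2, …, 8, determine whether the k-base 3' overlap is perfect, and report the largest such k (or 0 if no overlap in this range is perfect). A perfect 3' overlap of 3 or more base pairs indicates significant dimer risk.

Last 8 bases (5'→3') — forward …GGGATGCC, reverse …ATATCTAA.
Reverse complement of the reverse primer's last 8 bases: TTAGATAT; its first k bases are the reverse complement of the reverse primer's last k bases, so a perfect k-base overlap needs the forward primer's last k bases to equal them.
Comparing (forward last k vs required): k=1: C vs T ✗; k=2: CC vs TT ✗; k=3: GCC vs TTA ✗; k=4: TGCC vs TTAG ✗; k=5: ATGCC vs TTAGA ✗; k=6: GATGCC vs TTAGAT ✗; k=7: GGATGCC vs TTAGATA ✗; k=8: GGGATGCC vs TTAGATAT ✗.
No overlap length from 1 to 8 is perfect, so the longest perfect 3' overlap is 0.

Longest perfect overlap: 0 complementary base pairs; below the dimer-risk threshold (threshold 3).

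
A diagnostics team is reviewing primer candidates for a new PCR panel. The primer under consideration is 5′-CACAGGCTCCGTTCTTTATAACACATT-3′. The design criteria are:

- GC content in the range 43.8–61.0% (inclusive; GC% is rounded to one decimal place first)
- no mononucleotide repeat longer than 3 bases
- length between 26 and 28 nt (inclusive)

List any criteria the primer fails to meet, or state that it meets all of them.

Fails: GC content.

Base counts: A=7, T=9, G=3, C=8 (length 27).
GC content: GC 11/27 = 40.7%, outside 43.8–61.0% ✗
homopolymer run: longest run = 3 ✓
length: length 27 ✓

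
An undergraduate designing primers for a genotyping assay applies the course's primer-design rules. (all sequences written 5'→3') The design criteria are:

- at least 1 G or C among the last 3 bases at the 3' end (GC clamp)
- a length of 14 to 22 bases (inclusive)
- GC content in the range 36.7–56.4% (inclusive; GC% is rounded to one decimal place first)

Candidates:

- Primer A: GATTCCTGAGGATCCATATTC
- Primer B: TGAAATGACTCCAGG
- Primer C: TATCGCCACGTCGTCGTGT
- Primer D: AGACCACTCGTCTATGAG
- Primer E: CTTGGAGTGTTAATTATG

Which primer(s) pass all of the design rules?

Primer A (21 nt, A=5 T=7 G=4 C=5): 3' end TTC has 1 G/C ✓; length 21 ✓; GC 9/21 = 42.9% ✓ — passes.
Primer B (15 nt, A=5 T=3 G=4 C=3): 3' end AGG has 2 G/C ✓; length 15 ✓; GC 7/15 = 46.7% ✓ — passes.
Primer C (19 nt, A=2 T=6 G=5 C=6): 3' end TGT has 1 G/C ✓; length 19 ✓; GC 11/19 = 57.9%, outside 36.7–56.4% ✗ — fails.
Primer D (18 nt, A=5 T=4 G=4 C=5): 3' end GAG has 2 G/C ✓; length 18 ✓; GC 9/18 = 50.0% ✓ — passes.
Primer E (18 nt, A=4 T=8 G=5 C=1): 3' end ATG has 1 G/C ✓; length 18 ✓; GC 6/18 = 33.3%, outside 36.7–56.4% ✗ — fails.

Primer A, Primer B and Primer D.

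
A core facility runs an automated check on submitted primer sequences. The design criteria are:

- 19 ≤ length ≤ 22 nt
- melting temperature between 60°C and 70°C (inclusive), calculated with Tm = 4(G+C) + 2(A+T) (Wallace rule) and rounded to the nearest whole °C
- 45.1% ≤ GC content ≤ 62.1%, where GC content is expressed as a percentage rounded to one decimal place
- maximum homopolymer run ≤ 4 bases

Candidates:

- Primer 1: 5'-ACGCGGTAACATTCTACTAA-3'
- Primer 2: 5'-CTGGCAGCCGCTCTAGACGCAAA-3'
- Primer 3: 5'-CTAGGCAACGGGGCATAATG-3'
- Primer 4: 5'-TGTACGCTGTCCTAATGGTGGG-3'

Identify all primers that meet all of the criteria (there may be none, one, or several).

Primer 1 (20 nt, A=7 T=5 G=3 C=5): length 20 ✓; Tm = 2·12 + 4·8 = 56°C, outside 60–70°C ✗; GC 8/20 = 40.0%, outside 45.1–62.1% ✗; longest run = 2 ✓ — fails.
Primer 2 (23 nt, A=6 T=3 G=6 C=8): length 23, outside 19–22 ✗; Tm = 2·9 + 4·14 = 74°C, outside 60–70°C ✗; GC 14/23 = 60.9% ✓; longest run = 3 ✓ — fails.
Primer 3 (20 nt, A=6 T=3 G=7 C=4): length 20 ✓; Tm = 2·9 + 4·11 = 62°C ✓; GC 11/20 = 55.0% ✓; longest run = 4 ✓ — passes.
Primer 4 (22 nt, A=3 T=7 G=8 C=4): length 22 ✓; Tm = 2·10 + 4·12 = 68°C ✓; GC 12/22 = 54.5% ✓; longest run = 3 ✓ — passes.

Primer 3 and Primer 4.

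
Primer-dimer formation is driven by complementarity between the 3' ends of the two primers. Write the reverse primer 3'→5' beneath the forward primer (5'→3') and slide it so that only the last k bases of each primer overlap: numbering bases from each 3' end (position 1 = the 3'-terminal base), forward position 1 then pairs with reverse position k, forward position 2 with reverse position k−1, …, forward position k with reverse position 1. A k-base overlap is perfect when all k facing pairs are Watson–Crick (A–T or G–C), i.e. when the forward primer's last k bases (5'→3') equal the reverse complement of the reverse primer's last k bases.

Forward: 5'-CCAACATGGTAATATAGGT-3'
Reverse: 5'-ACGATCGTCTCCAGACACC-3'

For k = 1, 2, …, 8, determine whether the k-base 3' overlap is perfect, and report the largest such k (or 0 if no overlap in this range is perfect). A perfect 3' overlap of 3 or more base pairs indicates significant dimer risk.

Longest perfect overlap: 3 complementary base pairs; significant dimer risk (threshold 3).

Last 8 bases (5'→3') — forward …ATATAGGT, reverse …CAGACACC.
Reverse complement of the reverse primer's last 8 bases: GGTGTCTG; its first k bases are the reverse complement of the reverse primer's last k bases, so a perfect k-base overlap needs the forward primer's last k bases to equal them.
Comparing (forward last k vs required): k=1: T vs G ✗; k=2: GT vs GG ✗; k=3: GGT vs GGT ✓; k=4: AGGT vs GGTG ✗; k=5: TAGGT vs GGTGT ✗; k=6: ATAGGT vs GGTGTC ✗; k=7: TATAGGT vs GGTGTCT ✗; k=8: ATATAGGT vs GGTGTCTG ✗.
Only k = 3 is perfect, so the longest perfect 3' overlap is 3.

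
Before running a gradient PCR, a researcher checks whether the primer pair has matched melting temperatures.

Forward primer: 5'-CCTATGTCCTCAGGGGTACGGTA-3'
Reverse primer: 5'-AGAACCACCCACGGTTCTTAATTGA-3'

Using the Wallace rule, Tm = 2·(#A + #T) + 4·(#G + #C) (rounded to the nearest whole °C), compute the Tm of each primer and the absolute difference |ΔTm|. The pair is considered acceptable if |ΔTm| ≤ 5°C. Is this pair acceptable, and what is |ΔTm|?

|ΔTm| = 0°C; the pair is acceptable.

Forward: A=4 T=6 G=7 C=6 → Tm = 2·10 + 4·13 = 72°C.
Reverse: A=8 T=6 G=4 C=7 → Tm = 2·14 + 4·11 = 72°C.
|ΔTm| = |72 − 72| = 0°C, ≤ 5°C.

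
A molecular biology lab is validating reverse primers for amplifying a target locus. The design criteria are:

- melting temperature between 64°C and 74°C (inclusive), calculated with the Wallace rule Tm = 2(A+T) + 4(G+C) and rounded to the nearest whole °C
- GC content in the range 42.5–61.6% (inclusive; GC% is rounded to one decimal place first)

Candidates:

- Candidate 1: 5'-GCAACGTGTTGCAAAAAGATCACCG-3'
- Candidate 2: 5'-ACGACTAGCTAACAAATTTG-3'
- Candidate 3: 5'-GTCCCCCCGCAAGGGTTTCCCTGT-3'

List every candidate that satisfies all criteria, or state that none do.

Candidate 1 (25 nt, A=9 T=4 G=6 C=6): Tm = 2·13 + 4·12 = 74°C ✓; GC 12/25 = 48.0% ✓ — passes.
Candidate 2 (20 nt, A=8 T=5 G=3 C=4): Tm = 2·13 + 4·7 = 54°C, outside 64–74°C ✗; GC 7/20 = 35.0%, outside 42.5–61.6% ✗ — fails.
Candidate 3 (24 nt, A=2 T=6 G=6 C=10): Tm = 2·8 + 4·16 = 80°C, outside 64–74°C ✗; GC 16/24 = 66.7%, outside 42.5–61.6% ✗ — fails.

Candidate 1 only.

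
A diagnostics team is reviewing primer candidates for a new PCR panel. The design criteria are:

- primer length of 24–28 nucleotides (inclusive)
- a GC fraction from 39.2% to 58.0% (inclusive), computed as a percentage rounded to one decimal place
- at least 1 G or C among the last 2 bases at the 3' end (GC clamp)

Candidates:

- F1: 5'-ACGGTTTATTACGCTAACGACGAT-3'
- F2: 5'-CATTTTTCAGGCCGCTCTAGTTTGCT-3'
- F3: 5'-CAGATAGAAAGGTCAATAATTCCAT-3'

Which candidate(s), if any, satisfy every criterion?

F2 only.

F1 (24 nt, A=7 T=7 G=5 C=5): length 24 ✓; GC 10/24 = 41.7% ✓; 3' end AT has 0 G/C, need ≥1 ✗ — fails.
F2 (26 nt, A=3 T=11 G=5 C=7): length 26 ✓; GC 12/26 = 46.2% ✓; 3' end CT has 1 G/C ✓ — passes.
F3 (25 nt, A=11 T=6 G=4 C=4): length 25 ✓; GC 8/25 = 32.0%, outside 39.2–58.0% ✗; 3' end AT has 0 G/C, need ≥1 ✗ — fails.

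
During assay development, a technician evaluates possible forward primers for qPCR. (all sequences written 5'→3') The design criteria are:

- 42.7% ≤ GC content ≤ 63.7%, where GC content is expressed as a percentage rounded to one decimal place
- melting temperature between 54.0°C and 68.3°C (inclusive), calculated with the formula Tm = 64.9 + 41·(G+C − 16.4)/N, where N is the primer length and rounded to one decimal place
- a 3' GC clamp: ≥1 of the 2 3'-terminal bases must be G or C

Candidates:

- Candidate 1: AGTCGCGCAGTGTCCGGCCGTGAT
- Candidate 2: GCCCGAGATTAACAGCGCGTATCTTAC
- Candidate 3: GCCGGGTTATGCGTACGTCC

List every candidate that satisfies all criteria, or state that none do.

Candidate 2 only.

Candidate 1 (24 nt, A=3 T=5 G=9 C=7): GC 16/24 = 66.7%, outside 42.7–63.7% ✗; Tm = 64.9 + 41·(16 − 16.4)/24 = 64.2°C ✓; 3' end AT has 0 G/C, need ≥1 ✗ — fails.
Candidate 2 (27 nt, A=7 T=6 G=6 C=8): GC 14/27 = 51.9% ✓; Tm = 64.9 + 41·(14 − 16.4)/27 = 61.3°C ✓; 3' end AC has 1 G/C ✓ — passes.
Candidate 3 (20 nt, A=2 T=5 G=7 C=6): GC 13/20 = 65.0%, outside 42.7–63.7% ✗; Tm = 64.9 + 41·(13 − 16.4)/20 = 57.9°C ✓; 3' end CC has 2 G/C ✓ — fails.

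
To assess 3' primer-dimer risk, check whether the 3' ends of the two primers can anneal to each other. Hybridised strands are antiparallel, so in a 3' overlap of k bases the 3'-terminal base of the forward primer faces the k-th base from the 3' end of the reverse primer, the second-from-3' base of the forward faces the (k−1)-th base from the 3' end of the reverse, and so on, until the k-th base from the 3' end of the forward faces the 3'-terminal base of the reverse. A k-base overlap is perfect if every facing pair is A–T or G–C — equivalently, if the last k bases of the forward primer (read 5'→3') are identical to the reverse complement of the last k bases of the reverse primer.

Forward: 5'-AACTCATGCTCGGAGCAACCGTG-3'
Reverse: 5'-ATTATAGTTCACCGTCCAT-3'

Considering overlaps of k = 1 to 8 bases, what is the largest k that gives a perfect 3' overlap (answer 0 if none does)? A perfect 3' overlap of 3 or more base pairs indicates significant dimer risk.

Last 8 bases (5'→3') — forward …CAACCGTG, reverse …CCGTCCAT.
Reverse complement of the reverse primer's last 8 bases: ATGGACGG; its first k bases are the reverse complement of the reverse primer's last k bases, so a perfect k-base overlap needs the forward primer's last k bases to equal them.
Comparing (forward last k vs required): k=1: G vs A ✗; k=2: TG vs AT ✗; k=3: GTG vs ATG ✗; k=4: CGTG vs ATGG ✗; k=5: CCGTG vs ATGGA ✗; k=6: ACCGTG vs ATGGAC ✗; k=7: AACCGTG vs ATGGACG ✗; k=8: CAACCGTG vs ATGGACGG ✗.
No overlap length from 1 to 8 is perfect, so the longest perfect 3' overlap is 0.

Longest perfect overlap: 0 complementary base pairs; below the dimer-risk threshold (threshold 3).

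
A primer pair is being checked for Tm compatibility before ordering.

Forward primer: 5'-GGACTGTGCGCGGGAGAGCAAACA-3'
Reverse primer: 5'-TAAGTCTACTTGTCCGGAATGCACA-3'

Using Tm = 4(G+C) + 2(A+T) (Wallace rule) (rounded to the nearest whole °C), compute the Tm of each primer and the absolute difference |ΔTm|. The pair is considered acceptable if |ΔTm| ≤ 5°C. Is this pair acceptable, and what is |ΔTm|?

|ΔTm| = 6°C; the pair is not acceptable.

Forward: A=7 T=2 G=10 C=5 → Tm = 2·9 + 4·15 = 78°C.
Reverse: A=7 T=7 G=5 C=6 → Tm = 2·14 + 4·11 = 72°C.
|ΔTm| = |78 − 72| = 6°C, > 5°C.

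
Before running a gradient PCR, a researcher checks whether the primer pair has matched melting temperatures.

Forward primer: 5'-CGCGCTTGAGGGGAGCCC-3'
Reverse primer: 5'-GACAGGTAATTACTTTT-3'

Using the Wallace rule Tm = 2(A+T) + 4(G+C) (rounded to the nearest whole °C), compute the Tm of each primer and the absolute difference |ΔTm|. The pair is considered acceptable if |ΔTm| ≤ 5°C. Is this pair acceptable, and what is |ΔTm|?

Forward: A=2 T=2 G=8 C=6 → Tm = 2·4 + 4·14 = 64°C.
Reverse: A=5 T=7 G=3 C=2 → Tm = 2·12 + 4·5 = 44°C.
|ΔTm| = |64 − 44| = 20°C, > 5°C.

|ΔTm| = 20°C; the pair is not acceptable.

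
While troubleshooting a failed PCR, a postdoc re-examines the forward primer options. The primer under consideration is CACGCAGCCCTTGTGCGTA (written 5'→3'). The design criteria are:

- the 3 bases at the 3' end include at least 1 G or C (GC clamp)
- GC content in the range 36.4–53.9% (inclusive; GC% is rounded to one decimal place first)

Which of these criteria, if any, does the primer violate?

Fails: GC content.

Base counts: A=3, T=4, G=5, C=7 (length 19).
GC clamp: 3' end GTA has 1 G/C ✓
GC content: GC 12/19 = 63.2%, outside 36.4–53.9% ✗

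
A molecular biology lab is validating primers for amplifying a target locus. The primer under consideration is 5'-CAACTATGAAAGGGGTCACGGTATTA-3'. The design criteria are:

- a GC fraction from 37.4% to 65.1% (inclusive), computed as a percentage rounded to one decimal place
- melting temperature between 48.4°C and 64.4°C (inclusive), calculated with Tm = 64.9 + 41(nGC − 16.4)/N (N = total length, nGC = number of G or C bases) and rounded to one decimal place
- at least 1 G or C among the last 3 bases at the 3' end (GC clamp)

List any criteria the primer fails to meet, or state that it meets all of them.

Base counts: A=9, T=6, G=7, C=4 (length 26).
GC content: GC 11/26 = 42.3% ✓
Tm: Tm = 64.9 + 41·(11 − 16.4)/26 = 56.4°C ✓
GC clamp: 3' end TTA has 0 G/C, need ≥1 ✗

Fails: GC clamp.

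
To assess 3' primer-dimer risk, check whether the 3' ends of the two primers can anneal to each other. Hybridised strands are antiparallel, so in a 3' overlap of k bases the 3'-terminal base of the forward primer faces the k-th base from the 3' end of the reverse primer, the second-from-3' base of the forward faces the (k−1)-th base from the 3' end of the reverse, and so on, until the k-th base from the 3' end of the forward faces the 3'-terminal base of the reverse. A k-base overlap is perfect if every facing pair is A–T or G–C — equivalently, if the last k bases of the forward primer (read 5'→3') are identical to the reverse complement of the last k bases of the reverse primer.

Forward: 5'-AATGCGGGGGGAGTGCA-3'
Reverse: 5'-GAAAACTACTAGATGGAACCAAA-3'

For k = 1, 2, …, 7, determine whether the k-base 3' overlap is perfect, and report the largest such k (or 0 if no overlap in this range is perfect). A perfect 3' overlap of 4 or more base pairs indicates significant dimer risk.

Last 7 bases (5'→3') — forward …GAGTGCA, reverse …AACCAAA.
Reverse complement of the reverse primer's last 7 bases: TTTGGTT; its first k bases are the reverse complement of the reverse primer's last k bases, so a perfect k-base overlap needs the forward primer's last k bases to equal them.
Comparing (forward last k vs required): k=1: A vs T ✗; k=2: CA vs TT ✗; k=3: GCA vs TTT ✗; k=4: TGCA vs TTTG ✗; k=5: GTGCA vs TTTGG ✗; k=6: AGTGCA vs TTTGGT ✗; k=7: GAGTGCA vs TTTGGTT ✗.
No overlap length from 1 to 7 is perfect, so the longest perfect 3' overlap is 0.

Longest perfect overlap: 0 complementary base pairs; below the dimer-risk threshold (threshold 4).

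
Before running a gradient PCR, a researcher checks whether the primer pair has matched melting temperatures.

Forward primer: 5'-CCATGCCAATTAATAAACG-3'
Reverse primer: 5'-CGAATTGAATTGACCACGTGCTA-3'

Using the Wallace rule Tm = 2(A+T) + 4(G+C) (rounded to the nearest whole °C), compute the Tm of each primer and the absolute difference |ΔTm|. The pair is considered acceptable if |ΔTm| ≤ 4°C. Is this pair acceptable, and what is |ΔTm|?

Forward: A=8 T=4 G=2 C=5 → Tm = 2·12 + 4·7 = 52°C.
Reverse: A=7 T=6 G=5 C=5 → Tm = 2·13 + 4·10 = 66°C.
|ΔTm| = |52 − 66| = 14°C, > 4°C.

|ΔTm| = 14°C; the pair is not acceptable.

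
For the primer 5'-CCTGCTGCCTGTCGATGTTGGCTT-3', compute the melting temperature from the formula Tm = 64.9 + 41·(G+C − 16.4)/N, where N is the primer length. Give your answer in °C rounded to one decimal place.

60.8°C

Base counts: A=1, T=9, G=7, C=7; G+C = 14, N = 24.
Tm = 64.9 + 41·(14 − 16.4)/24 = 64.9 + -98.40/24 = 60.8°C.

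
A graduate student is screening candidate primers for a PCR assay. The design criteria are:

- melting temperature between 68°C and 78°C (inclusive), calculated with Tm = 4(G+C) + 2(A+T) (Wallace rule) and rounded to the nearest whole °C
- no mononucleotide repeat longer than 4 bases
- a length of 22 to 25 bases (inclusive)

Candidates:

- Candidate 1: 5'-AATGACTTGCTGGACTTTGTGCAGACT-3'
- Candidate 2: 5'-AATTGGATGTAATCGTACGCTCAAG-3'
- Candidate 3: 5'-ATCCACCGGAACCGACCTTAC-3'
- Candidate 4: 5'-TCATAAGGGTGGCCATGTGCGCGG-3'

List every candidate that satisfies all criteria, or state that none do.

Candidate 2 and Candidate 4.

Candidate 1 (27 nt, A=6 T=9 G=7 C=5): Tm = 2·15 + 4·12 = 78°C ✓; longest run = 3 ✓; length 27, outside 22–25 ✗ — fails.
Candidate 2 (25 nt, A=8 T=7 G=6 C=4): Tm = 2·15 + 4·10 = 70°C ✓; longest run = 2 ✓; length 25 ✓ — passes.
Candidate 3 (21 nt, A=6 T=3 G=3 C=9): Tm = 2·9 + 4·12 = 66°C, outside 68–78°C ✗; longest run = 2 ✓; length 21, outside 22–25 ✗ — fails.
Candidate 4 (24 nt, A=4 T=5 G=10 C=5): Tm = 2·9 + 4·15 = 78°C ✓; longest run = 3 ✓; length 24 ✓ — passes.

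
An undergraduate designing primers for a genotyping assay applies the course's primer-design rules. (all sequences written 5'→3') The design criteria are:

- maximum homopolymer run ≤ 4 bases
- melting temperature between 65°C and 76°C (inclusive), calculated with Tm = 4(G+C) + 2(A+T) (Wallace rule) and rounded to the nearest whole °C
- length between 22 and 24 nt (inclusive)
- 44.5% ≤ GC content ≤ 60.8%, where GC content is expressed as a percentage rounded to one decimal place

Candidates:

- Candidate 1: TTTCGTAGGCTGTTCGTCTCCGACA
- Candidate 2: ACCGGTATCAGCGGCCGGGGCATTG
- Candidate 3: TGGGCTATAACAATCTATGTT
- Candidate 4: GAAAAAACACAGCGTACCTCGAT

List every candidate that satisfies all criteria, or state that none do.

Candidate 1 (25 nt, A=3 T=9 G=6 C=7): longest run = 3 ✓; Tm = 2·12 + 4·13 = 76°C ✓; length 25, outside 22–24 ✗; GC 13/25 = 52.0% ✓ — fails.
Candidate 2 (25 nt, A=4 T=4 G=10 C=7): longest run = 4 ✓; Tm = 2·8 + 4·17 = 84°C, outside 65–76°C ✗; length 25, outside 22–24 ✗; GC 17/25 = 68.0%, outside 44.5–60.8% ✗ — fails.
Candidate 3 (21 nt, A=6 T=8 G=4 C=3): longest run = 3 ✓; Tm = 2·14 + 4·7 = 56°C, outside 65–76°C ✗; length 21, outside 22–24 ✗; GC 7/21 = 33.3%, outside 44.5–60.8% ✗ — fails.
Candidate 4 (23 nt, A=10 T=3 G=4 C=6): longest run = 6, exceeds 4 ✗; Tm = 2·13 + 4·10 = 66°C ✓; length 23 ✓; GC 10/23 = 43.5%, outside 44.5–60.8% ✗ — fails.

None of the candidates satisfy all criteria.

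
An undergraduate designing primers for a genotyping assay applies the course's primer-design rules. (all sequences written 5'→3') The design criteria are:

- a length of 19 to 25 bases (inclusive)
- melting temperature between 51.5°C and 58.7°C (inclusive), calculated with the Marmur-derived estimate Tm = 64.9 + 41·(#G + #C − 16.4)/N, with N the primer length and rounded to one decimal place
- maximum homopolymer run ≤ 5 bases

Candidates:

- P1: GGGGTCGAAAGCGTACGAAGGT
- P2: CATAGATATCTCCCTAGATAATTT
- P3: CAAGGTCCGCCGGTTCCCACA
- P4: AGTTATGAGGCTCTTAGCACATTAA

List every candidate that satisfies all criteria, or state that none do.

P1 (22 nt, A=6 T=3 G=10 C=3): length 22 ✓; Tm = 64.9 + 41·(13 − 16.4)/22 = 58.6°C ✓; longest run = 4 ✓ — passes.
P2 (24 nt, A=8 T=9 G=2 C=5): length 24 ✓; Tm = 64.9 + 41·(7 − 16.4)/24 = 48.8°C, outside 51.5–58.7°C ✗; longest run = 3 ✓ — fails.
P3 (21 nt, A=4 T=3 G=5 C=9): length 21 ✓; Tm = 64.9 + 41·(14 − 16.4)/21 = 60.2°C, outside 51.5–58.7°C ✗; longest run = 3 ✓ — fails.
P4 (25 nt, A=8 T=8 G=5 C=4): length 25 ✓; Tm = 64.9 + 41·(9 − 16.4)/25 = 52.8°C ✓; longest run = 2 ✓ — passes.

P1 and P4.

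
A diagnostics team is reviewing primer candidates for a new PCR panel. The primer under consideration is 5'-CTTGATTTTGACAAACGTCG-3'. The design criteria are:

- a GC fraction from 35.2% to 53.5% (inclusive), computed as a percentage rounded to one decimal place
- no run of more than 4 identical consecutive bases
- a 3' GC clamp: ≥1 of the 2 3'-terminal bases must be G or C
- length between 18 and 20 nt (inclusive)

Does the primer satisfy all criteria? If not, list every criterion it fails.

Meets all criteria.

Base counts: A=5, T=7, G=4, C=4 (length 20).
GC content: GC 8/20 = 40.0% ✓
homopolymer run: longest run = 4 ✓
GC clamp: 3' end CG has 2 G/C ✓
length: length 20 ✓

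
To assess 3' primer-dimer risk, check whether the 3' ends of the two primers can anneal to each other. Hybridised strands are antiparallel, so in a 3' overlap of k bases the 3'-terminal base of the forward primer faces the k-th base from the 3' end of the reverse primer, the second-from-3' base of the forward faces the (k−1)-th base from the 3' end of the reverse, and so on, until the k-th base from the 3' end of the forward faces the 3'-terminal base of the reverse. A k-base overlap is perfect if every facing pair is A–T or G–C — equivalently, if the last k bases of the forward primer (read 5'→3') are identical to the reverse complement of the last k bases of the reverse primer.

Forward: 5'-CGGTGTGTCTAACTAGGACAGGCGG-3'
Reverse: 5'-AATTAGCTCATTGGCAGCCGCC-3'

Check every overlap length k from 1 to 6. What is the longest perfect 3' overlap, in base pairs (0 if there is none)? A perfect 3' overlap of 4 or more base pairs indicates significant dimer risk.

Longest perfect overlap: 5 complementary base pairs; significant dimer risk (threshold 4).

Last 6 bases (5'→3') — forward …AGGCGG, reverse …GCCGCC.
Reverse complement of the reverse primer's last 6 bases: GGCGGC; its first k bases are the reverse complement of the reverse primer's last k bases, so a perfect k-base overlap needs the forward primer's last k bases to equal them.
Comparing (forward last k vs required): k=1: G vs G ✓; k=2: GG vs GG ✓; k=3: CGG vs GGC ✗; k=4: GCGG vs GGCG ✗; k=5: GGCGG vs GGCGG ✓; k=6: AGGCGG vs GGCGGC ✗.
Perfect overlaps at k = 1, 2, 5; the largest is 5.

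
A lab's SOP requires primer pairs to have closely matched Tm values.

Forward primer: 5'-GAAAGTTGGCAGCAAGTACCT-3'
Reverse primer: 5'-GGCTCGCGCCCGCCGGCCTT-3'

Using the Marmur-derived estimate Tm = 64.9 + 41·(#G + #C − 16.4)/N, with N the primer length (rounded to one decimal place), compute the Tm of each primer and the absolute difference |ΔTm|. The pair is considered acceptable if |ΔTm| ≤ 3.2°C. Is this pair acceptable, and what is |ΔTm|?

|ΔTm| = 13.7°C; the pair is not acceptable.

Forward: G+C = 10, N = 21 → Tm = 64.9 + 41·(10 − 16.4)/21 = 52.4°C.
Reverse: G+C = 17, N = 20 → Tm = 64.9 + 41·(17 − 16.4)/20 = 66.1°C.
|ΔTm| = |52.4 − 66.1| = 13.7°C, > 3.2°C.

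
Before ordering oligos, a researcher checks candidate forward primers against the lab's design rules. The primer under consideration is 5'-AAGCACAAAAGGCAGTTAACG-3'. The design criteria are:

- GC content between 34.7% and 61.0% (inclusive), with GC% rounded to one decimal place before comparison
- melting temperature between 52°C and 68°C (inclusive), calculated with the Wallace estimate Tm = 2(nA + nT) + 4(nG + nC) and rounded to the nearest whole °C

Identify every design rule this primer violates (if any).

Base counts: A=10, T=2, G=5, C=4 (length 21).
GC content: GC 9/21 = 42.9% ✓
Tm: Tm = 2·12 + 4·9 = 60°C ✓

Meets all criteria.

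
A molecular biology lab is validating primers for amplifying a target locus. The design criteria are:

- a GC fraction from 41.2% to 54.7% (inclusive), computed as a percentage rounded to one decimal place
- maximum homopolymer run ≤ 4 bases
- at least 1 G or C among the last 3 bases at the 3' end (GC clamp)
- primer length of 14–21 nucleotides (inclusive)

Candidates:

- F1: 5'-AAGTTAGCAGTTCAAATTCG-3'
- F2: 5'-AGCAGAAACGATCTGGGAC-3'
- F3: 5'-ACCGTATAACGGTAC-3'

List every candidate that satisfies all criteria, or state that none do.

F1 (20 nt, A=7 T=6 G=4 C=3): GC 7/20 = 35.0%, outside 41.2–54.7% ✗; longest run = 3 ✓; 3' end TCG has 2 G/C ✓; length 20 ✓ — fails.
F2 (19 nt, A=7 T=2 G=6 C=4): GC 10/19 = 52.6% ✓; longest run = 3 ✓; 3' end GAC has 2 G/C ✓; length 19 ✓ — passes.
F3 (15 nt, A=5 T=3 G=3 C=4): GC 7/15 = 46.7% ✓; longest run = 2 ✓; 3' end TAC has 1 G/C ✓; length 15 ✓ — passes.

F2 and F3.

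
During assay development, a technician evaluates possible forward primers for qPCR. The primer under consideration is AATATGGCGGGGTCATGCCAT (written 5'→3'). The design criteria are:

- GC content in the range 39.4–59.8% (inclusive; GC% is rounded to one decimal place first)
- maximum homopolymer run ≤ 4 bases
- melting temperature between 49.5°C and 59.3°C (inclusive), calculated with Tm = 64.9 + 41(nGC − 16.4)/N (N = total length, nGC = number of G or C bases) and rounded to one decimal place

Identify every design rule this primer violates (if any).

Meets all criteria.

Base counts: A=5, T=5, G=7, C=4 (length 21).
GC content: GC 11/21 = 52.4% ✓
homopolymer run: longest run = 4 ✓
Tm: Tm = 64.9 + 41·(11 − 16.4)/21 = 54.4°C ✓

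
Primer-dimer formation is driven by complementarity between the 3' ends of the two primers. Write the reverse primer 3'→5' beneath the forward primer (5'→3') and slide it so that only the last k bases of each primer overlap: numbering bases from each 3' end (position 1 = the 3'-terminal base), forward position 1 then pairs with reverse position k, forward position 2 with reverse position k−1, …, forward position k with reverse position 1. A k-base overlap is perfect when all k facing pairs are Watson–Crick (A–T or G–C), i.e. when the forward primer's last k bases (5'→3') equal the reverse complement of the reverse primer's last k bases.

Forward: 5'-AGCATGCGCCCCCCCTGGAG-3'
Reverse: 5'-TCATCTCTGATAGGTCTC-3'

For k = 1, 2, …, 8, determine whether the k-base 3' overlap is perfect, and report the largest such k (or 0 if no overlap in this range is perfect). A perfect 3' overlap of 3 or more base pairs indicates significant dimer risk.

Longest perfect overlap: 3 complementary base pairs; significant dimer risk (threshold 3).

Last 8 bases (5'→3') — forward …CCCTGGAG, reverse …TAGGTCTC.
Reverse complement of the reverse primer's last 8 bases: GAGACCTA; its first k bases are the reverse complement of the reverse primer's last k bases, so a perfect k-base overlap needs the forward primer's last k bases to equal them.
Comparing (forward last k vs required): k=1: G vs G ✓; k=2: AG vs GA ✗; k=3: GAG vs GAG ✓; k=4: GGAG vs GAGA ✗; k=5: TGGAG vs GAGAC ✗; k=6: CTGGAG vs GAGACC ✗; k=7: CCTGGAG vs GAGACCT ✗; k=8: CCCTGGAG vs GAGACCTA ✗.
Perfect overlaps at k = 1, 3; the largest is 3.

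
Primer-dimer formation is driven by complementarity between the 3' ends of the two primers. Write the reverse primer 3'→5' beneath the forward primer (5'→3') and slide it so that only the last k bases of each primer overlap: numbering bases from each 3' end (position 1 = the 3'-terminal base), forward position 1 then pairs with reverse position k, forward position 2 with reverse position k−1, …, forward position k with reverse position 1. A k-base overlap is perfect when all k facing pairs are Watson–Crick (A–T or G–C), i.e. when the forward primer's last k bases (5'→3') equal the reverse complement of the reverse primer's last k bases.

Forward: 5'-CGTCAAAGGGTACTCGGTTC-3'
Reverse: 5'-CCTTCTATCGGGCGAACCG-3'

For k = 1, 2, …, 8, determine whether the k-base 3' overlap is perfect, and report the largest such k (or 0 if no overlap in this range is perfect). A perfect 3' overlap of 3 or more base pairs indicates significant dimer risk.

Longest perfect overlap: 6 complementary base pairs; significant dimer risk (threshold 3).

Last 8 bases (5'→3') — forward …CTCGGTTC, reverse …GCGAACCG.
Reverse complement of the reverse primer's last 8 bases: CGGTTCGC; its first k bases are the reverse complement of the reverse primer's last k bases, so a perfect k-base overlap needs the forward primer's last k bases to equal them.
Comparing (forward last k vs required): k=1: C vs C ✓; k=2: TC vs CG ✗; k=3: TTC vs CGG ✗; k=4: GTTC vs CGGT ✗; k=5: GGTTC vs CGGTT ✗; k=6: CGGTTC vs CGGTTC ✓; k=7: TCGGTTC vs CGGTTCG ✗; k=8: CTCGGTTC vs CGGTTCGC ✗.
Perfect overlaps at k = 1, 6; the largest is 6.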